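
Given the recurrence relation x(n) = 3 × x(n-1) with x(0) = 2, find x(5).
Computing step by step:
x(0) = 2
x(1) = 3 × 2 = 6
x(2) = 3 × 6 = 18
x(3) = 3 × 18 = 54
x(4) = 3 × 54 = 162
x(5) = 3 × 162 = 486

486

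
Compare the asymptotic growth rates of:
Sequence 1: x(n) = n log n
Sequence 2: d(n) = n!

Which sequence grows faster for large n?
Comparing growth rates:
Growth-rate hierarchy: log n ≺ any polynomial ≺ any exponential cⁿ (c>1) ≺ n! ≺ nⁿ.
factorial dominates polynomial degree 1 (with log factor) asymptotically.

d(n) grows faster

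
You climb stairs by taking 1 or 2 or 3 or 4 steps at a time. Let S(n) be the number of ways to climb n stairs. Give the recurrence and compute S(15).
Condition on the size of the last step (1 to 4): before it there were n-1, …, n-4 stairs climbed, and these cases are disjoint, so S(n) = S(n-1) + S(n-2) + S(n-3) + S(n-4) (order-4 linear recurrence).
Initial conditions by direct count (compositions of i into parts ≤ 4): S(1) = 1; S(2) = 2; S(3) = 4; S(4) = 8.
Iterating the recurrence: S(5) = 15, S(6) = 29, S(7) = 56, S(8) = 108, S(9) = 208, S(10) = 401, S(11) = 773, S(12) = 1490, S(13) = 2872, S(14) = 5536, S(15) = 10671.

S(n) = S(n-1) + S(n-2) + S(n-3) + S(n-4), S(1) = 1, S(2) = 2, S(3) = 4, S(4) = 8; S(15) = 10671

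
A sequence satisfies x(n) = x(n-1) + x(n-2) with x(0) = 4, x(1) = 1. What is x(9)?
Computing the sequence terms:
4, 1, 5, 6, 11, 17, 28, 45, 73, 118

118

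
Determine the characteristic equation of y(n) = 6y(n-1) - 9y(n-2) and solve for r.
Substitute y(n) = rⁿ and divide through by rⁿ⁻²: r² - 6r + 9 = 0
Factor: (r - 3)² = 0, so r = 3 (double root).
General solution: y(n) = (A + Bn)·3ⁿ

Characteristic: r² - 6r + 9 = 0, Roots: r = 3 (double root)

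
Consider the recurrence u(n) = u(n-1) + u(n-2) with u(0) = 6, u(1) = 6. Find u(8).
Computing the sequence terms:
6, 6, 12, 18, 30, 48, 78, 126, 204

204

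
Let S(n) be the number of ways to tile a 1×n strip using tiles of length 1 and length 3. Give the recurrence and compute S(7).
Condition on the last tile: it has length 1 (leaving a 1×(n-1) strip) or length 3 (leaving a 1×(n-3) strip), so S(n) = S(n-1) + S(n-3) (order-3 linear recurrence).
For 0 ≤ i < 3 only unit tiles fit, so S(i) = 1.
Iterating the recurrence: S(3) = 2, S(4) = 3, S(5) = 4, S(6) = 6, S(7) = 9.

S(n) = S(n-1) + S(n-3), with S(i) = 1 for 0 ≤ i < 3; S(7) = 9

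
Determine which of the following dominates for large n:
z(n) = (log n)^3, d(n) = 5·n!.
Comparing growth rates:
Growth-rate hierarchy: log n ≺ any polynomial ≺ any exponential cⁿ (c>1) ≺ n! ≺ nⁿ.
factorial dominates polylogarithmic (log n)^3 asymptotically.

d(n) grows faster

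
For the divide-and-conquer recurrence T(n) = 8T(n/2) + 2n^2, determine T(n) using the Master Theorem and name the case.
Master Theorem template: T(n) = a·T(n/b) + f(n).
Here: a=8, b=2, f(n)=2n^2
Compute log_b(a) = log_2(8) = 3.
f(n) = 2n^2 = O(n^(3-ε)) with ε = 1. Case 1: T(n) = Θ(n^log_b(a)) = Θ(n^3).

Case 1: T(n) = Θ(n^3)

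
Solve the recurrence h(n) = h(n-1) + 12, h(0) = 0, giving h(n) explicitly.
Recurrence: h(n) = h(n-1) + 12, initial: h(0) = 0.
Each step adds 12, so h(n) = h(0) + 12n = 12n.

h(n) = 12n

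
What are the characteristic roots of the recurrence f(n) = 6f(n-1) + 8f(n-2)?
Substitute f(n) = rⁿ and divide through by rⁿ⁻²: r² - 6r - 8 = 0
Discriminant: 6² + 4·8 = 68, not a perfect square, so by the quadratic formula r = (6 ± √68)/2.
General solution: f(n) = A·r₁ⁿ + B·r₂ⁿ where r₁,r₂ = (6 ± √68)/2

Characteristic: r² - 6r - 8 = 0, Roots: r = (6 ± √68)/2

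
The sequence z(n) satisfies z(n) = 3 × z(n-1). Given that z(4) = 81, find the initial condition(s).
In general z(n) = 3ⁿ · z(0). At n = 4: z(0) = z(4) / 3^4 = 81 / 81 = 1.

z(0) = 1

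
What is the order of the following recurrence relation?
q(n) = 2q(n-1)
The order is the largest lag k for which q(n-k) appears. Here the deepest term is q(n-1), so the order is 1.

Order 1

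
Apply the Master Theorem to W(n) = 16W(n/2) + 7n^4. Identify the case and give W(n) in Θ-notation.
Master Theorem template: W(n) = a·W(n/b) + f(n).
Here: a=16, b=2, f(n)=7n^4
Compute log_b(a) = log_2(16) = 4.
f(n) = 7n^4 = Θ(n^4). Case 2: W(n) = Θ(n^4 log n).

Case 2: W(n) = Θ(n^4 log n)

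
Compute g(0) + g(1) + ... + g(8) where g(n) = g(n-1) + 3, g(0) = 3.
Computing the sequence terms: 3, 6, 9, 12, 15, 18, 21, 24, 27
Adding these values together:

135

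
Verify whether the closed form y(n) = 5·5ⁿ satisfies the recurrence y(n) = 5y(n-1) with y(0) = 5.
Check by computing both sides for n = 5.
From the recurrence with y(0) = 5:
  y(0) = 5, y(1) = 25, y(2) = 125, y(3) = 625, y(4) = 3125, y(5) = 15625
  so the recurrence gives y(5) = 15625.
From the proposed closed form y(n) = 5·5ⁿ:
  y(5) = 15625.
Both sides give 15625 at n = 5, and the initial condition(s) match, so the closed form is consistent.

Yes, the closed form is correct.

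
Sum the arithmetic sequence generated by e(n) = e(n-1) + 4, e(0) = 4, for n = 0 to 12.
Computing the sequence terms: 4, 8, 12, 16, 20, 24, 28, 32, 36, 40, 44, 48, 52
Adding these values together:

364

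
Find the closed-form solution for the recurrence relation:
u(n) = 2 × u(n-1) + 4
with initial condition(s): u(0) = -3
Recurrence: u(n) = 2 × u(n-1) + 4, initial: u(0) = -3.
Try u(n) = A·2ⁿ + C. Substituting: A·2ⁿ + C = 2(A·2ⁿ⁻¹ + C) + 4 = A·2ⁿ + 2C + 4, so C = 2C + 4, giving C = -4. Then u(0) = A - 4 = -3 gives A = 1.

u(n) = 2ⁿ - 4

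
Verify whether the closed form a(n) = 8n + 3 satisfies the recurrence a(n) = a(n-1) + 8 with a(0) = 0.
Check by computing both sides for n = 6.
From the recurrence with a(0) = 0:
  a(0) = 0, a(1) = 8, a(2) = 16, a(3) = 24, a(4) = 32, a(5) = 40, a(6) = 48
  so the recurrence gives a(6) = 48.
From the proposed closed form a(n) = 8n + 3:
  a(6) = 51.
The recurrence gives 48 but the closed form gives 51, so the closed form does not satisfy the recurrence.

No, the closed form is incorrect.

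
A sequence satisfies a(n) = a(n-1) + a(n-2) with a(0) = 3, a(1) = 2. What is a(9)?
Computing the sequence terms:
3, 2, 5, 7, 12, 19, 31, 50, 81, 131

131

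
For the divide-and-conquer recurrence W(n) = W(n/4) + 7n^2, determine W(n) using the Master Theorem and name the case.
Master Theorem template: W(n) = a·W(n/b) + f(n).
Here: a=1, b=4, f(n)=7n^2
Compute log_b(a) = log_4(1) = 0.
f(n) = 7n^2 = Ω(n^(0+ε)) with ε = 2, and the regularity condition holds (a·f(n/b) = (a/b^2)·f(n) with a/b^2 = 4^-2 < 1). Case 3: W(n) = Θ(f(n)) = Θ(n^2).

Case 3: W(n) = Θ(n^2)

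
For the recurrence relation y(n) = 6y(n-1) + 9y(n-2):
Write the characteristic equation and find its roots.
Substitute y(n) = rⁿ and divide through by rⁿ⁻²: r² - 6r - 9 = 0
Discriminant: 6² + 4·9 = 72, not a perfect square, so by the quadratic formula r = (6 ± √72)/2.
General solution: y(n) = A·r₁ⁿ + B·r₂ⁿ where r₁,r₂ = (6 ± √72)/2

Characteristic: r² - 6r - 9 = 0, Roots: r = (6 ± √72)/2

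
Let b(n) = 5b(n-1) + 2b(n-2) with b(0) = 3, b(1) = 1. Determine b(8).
Computing the sequence terms:
3, 1, 11, 57, 307, 1649, 8859, 47593, 255683

255683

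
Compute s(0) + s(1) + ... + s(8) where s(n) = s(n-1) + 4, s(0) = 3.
Computing the sequence terms: 3, 7, 11, 15, 19, 23, 27, 31, 35
Adding these values together:

171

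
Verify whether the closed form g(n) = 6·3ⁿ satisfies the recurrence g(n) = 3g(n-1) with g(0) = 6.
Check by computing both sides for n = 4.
From the recurrence with g(0) = 6:
  g(0) = 6, g(1) = 18, g(2) = 54, g(3) = 162, g(4) = 486
  so the recurrence gives g(4) = 486.
From the proposed closed form g(n) = 6·3ⁿ:
  g(4) = 486.
Both sides give 486 at n = 4, and the initial condition(s) match, so the closed form is consistent.

Yes, the closed form is correct.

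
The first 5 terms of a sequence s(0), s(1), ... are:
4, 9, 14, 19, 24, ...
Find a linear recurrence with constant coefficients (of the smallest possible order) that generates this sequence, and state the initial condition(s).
Look for the lowest-order linear relation among consecutive terms.
Observation: consecutive differences are constant (= 5).
Check at n=2: 1·9 + 5 = 14. ✓

s(n) = s(n-1) + 5, s(0) = 4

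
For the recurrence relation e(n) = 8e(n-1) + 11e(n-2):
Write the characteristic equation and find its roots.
Substitute e(n) = rⁿ and divide through by rⁿ⁻²: r² - 8r - 11 = 0
Discriminant: 8² + 4·11 = 108, not a perfect square, so by the quadratic formula r = (8 ± √108)/2.
General solution: e(n) = A·r₁ⁿ + B·r₂ⁿ where r₁,r₂ = (8 ± √108)/2

Characteristic: r² - 8r - 11 = 0, Roots: r = (8 ± √108)/2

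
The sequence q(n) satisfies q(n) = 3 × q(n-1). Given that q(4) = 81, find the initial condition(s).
In general q(n) = 3ⁿ · q(0). At n = 4: q(0) = q(4) / 3^4 = 81 / 81 = 1.

q(0) = 1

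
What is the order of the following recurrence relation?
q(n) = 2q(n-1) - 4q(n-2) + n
The order is the largest lag k for which q(n-k) appears. Here the deepest term is q(n-2) (the n term is non-homogeneous and does not affect the order), so the order is 2.

Order 2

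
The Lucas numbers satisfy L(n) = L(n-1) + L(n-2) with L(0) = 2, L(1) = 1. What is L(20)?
Computing the sequence terms:
2, 1, 3, 4, 7, 11, 18, 29, 47, 76, 123, 199, 322, 521, 843, 1364, 2207, 3571, 5778, 9349, 15127

15127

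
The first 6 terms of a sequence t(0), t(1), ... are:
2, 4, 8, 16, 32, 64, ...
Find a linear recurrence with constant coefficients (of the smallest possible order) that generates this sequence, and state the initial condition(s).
Look for the lowest-order linear relation among consecutive terms.
Observation: each term is 2× the previous.
Check at n=2: 2·4 = 8. ✓

t(n) = 2 × t(n-1), t(0) = 2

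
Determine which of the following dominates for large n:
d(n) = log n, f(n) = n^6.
Comparing growth rates:
Growth-rate hierarchy: log n ≺ any polynomial ≺ any exponential cⁿ (c>1) ≺ n! ≺ nⁿ.
polynomial degree 6 dominates logarithmic asymptotically.

f(n) grows faster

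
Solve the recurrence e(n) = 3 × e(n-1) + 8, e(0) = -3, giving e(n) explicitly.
Recurrence: e(n) = 3 × e(n-1) + 8, initial: e(0) = -3.
Try e(n) = A·3ⁿ + C. Substituting: A·3ⁿ + C = 3(A·3ⁿ⁻¹ + C) + 8 = A·3ⁿ + 3C + 8, so C = 3C + 8, giving C = -4. Then e(0) = A - 4 = -3 gives A = 1.

e(n) = 3ⁿ - 4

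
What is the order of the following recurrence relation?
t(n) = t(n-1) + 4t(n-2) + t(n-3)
The order is the largest lag k for which t(n-k) appears. Here the deepest term is t(n-3), so the order is 3.

Order 3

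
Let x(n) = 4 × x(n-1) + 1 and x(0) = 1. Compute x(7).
Computing step by step:
x(0) = 1
x(1) = 4 × 1 + 1 = 5
x(2) = 4 × 5 + 1 = 21
x(3) = 4 × 21 + 1 = 85
x(4) = 4 × 85 + 1 = 341
x(5) = 4 × 341 + 1 = 1365
x(6) = 4 × 1365 + 1 = 5461
x(7) = 4 × 5461 + 1 = 21845

21845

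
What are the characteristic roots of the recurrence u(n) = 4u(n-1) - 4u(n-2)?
Substitute u(n) = rⁿ and divide through by rⁿ⁻²: r² - 4r + 4 = 0
Factor: (r - 2)² = 0, so r = 2 (double root).
General solution: u(n) = (A + Bn)·2ⁿ

Characteristic: r² - 4r + 4 = 0, Roots: r = 2 (double root)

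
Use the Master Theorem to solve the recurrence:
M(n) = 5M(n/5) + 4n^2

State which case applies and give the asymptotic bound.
Master Theorem template: M(n) = a·M(n/b) + f(n).
Here: a=5, b=5, f(n)=4n^2
Compute log_b(a) = log_5(5) = 1.
f(n) = 4n^2 = Ω(n^(1+ε)) with ε = 1, and the regularity condition holds (a·f(n/b) = (a/b^2)·f(n) with a/b^2 = 5^-1 < 1). Case 3: M(n) = Θ(f(n)) = Θ(n^2).

Case 3: M(n) = Θ(n^2)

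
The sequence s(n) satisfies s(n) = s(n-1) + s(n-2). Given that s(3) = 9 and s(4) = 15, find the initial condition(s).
Work backwards using s(k) = s(k+2) - s(k+1):
s(2) = s(4) - s(3) = 15 - 9 = 6
s(1) = s(3) - s(2) = 9 - 6 = 3
s(0) = s(2) - s(1) = 6 - 3 = 3

s(0) = 3, s(1) = 3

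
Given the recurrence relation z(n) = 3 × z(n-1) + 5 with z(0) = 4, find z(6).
Computing step by step:
z(0) = 4
z(1) = 3 × 4 + 5 = 17
z(2) = 3 × 17 + 5 = 56
z(3) = 3 × 56 + 5 = 173
z(4) = 3 × 173 + 5 = 524
z(5) = 3 × 524 + 5 = 1577
z(6) = 3 × 1577 + 5 = 4736

4736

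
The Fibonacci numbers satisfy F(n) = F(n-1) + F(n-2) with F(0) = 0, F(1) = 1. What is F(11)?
Computing the sequence terms:
0, 1, 1, 2, 3, 5, 8, 13, 21, 34, 55, 89

89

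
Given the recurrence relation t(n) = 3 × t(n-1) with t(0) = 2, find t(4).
Computing step by step:
t(0) = 2
t(1) = 3 × 2 = 6
t(2) = 3 × 6 = 18
t(3) = 3 × 18 = 54
t(4) = 3 × 54 = 162

162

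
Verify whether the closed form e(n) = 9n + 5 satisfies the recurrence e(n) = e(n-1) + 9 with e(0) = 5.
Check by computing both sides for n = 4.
From the recurrence with e(0) = 5:
  e(0) = 5, e(1) = 14, e(2) = 23, e(3) = 32, e(4) = 41
  so the recurrence gives e(4) = 41.
From the proposed closed form e(n) = 9n + 5:
  e(4) = 41.
Both sides give 41 at n = 4, and the initial condition(s) match, so the closed form is consistent.

Yes, the closed form is correct.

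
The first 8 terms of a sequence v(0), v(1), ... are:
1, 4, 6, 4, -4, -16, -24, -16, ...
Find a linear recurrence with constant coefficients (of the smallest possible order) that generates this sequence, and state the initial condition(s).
Look for the lowest-order linear relation among consecutive terms.
Observation: v(n) - 2·v(n-1) - (-2)·v(n-2) = 0 holds for the shown terms, and no order-1 relation v(n) = α·v(n-1) + β fits.
Check at n=3: 2·6 + (-2)·4 = 4. ✓

v(n) = 2v(n-1) - 2v(n-2), v(0) = 1, v(1) = 4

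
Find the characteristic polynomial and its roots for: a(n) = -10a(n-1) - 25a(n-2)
Substitute a(n) = rⁿ and divide through by rⁿ⁻²: r² + 10r + 25 = 0
Factor: (r + 5)² = 0, so r = -5 (double root).
General solution: a(n) = (A + Bn)·(-5)ⁿ

Characteristic: r² + 10r + 25 = 0, Roots: r = -5 (double root)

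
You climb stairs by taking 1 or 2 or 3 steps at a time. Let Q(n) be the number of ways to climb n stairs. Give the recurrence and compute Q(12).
Condition on the size of the last step (1 to 3): before it there were n-1, …, n-3 stairs climbed, and these cases are disjoint, so Q(n) = Q(n-1) + Q(n-2) + Q(n-3) (order-3 linear recurrence).
Initial conditions by direct count (compositions of i into parts ≤ 3): Q(1) = 1; Q(2) = 2; Q(3) = 4.
Iterating the recurrence: Q(4) = 7, Q(5) = 13, Q(6) = 24, Q(7) = 44, Q(8) = 81, Q(9) = 149, Q(10) = 274, Q(11) = 504, Q(12) = 927.

Q(n) = Q(n-1) + Q(n-2) + Q(n-3), Q(1) = 1, Q(2) = 2, Q(3) = 4; Q(12) = 927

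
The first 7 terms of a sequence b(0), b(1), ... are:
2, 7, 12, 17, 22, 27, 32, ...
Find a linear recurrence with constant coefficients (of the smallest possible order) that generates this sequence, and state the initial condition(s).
Look for the lowest-order linear relation among consecutive terms.
Observation: consecutive differences are constant (= 5).
Check at n=2: 1·7 + 5 = 12. ✓

b(n) = b(n-1) + 5, b(0) = 2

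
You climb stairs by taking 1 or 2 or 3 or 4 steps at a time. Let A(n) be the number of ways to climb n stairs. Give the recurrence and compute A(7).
Condition on the size of the last step (1 to 4): before it there were n-1, …, n-4 stairs climbed, and these cases are disjoint, so A(n) = A(n-1) + A(n-2) + A(n-3) + A(n-4) (order-4 linear recurrence).
Initial conditions by direct count (compositions of i into parts ≤ 4): A(1) = 1; A(2) = 2; A(3) = 4; A(4) = 8.
Iterating the recurrence: A(5) = 15, A(6) = 29, A(7) = 56.

A(n) = A(n-1) + A(n-2) + A(n-3) + A(n-4), A(1) = 1, A(2) = 2, A(3) = 4, A(4) = 8; A(7) = 56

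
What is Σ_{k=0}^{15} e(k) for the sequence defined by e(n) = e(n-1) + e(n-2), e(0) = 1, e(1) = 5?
Computing the sequence terms: 1, 5, 6, 11, 17, 28, 45, 73, 118, 191, 309, 500, 809, 1309, 2118, 3427
Adding these values together:

8967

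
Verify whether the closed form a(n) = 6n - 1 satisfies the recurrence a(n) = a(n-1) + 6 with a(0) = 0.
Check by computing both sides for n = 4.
From the recurrence with a(0) = 0:
  a(0) = 0, a(1) = 6, a(2) = 12, a(3) = 18, a(4) = 24
  so the recurrence gives a(4) = 24.
From the proposed closed form a(n) = 6n - 1:
  a(4) = 23.
The recurrence gives 24 but the closed form gives 23, so the closed form does not satisfy the recurrence.

No, the closed form is incorrect.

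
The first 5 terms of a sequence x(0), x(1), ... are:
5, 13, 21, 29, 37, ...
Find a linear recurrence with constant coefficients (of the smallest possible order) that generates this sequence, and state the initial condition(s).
Look for the lowest-order linear relation among consecutive terms.
Observation: consecutive differences are constant (= 8).
Check at n=2: 1·13 + 8 = 21. ✓

x(n) = x(n-1) + 8, x(0) = 5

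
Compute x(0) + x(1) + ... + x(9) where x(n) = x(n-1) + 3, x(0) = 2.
Computing the sequence terms: 2, 5, 8, 11, 14, 17, 20, 23, 26, 29
Adding these values together:

155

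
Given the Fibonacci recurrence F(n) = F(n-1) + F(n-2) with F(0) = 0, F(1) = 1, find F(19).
Computing the sequence terms:
0, 1, 1, 2, 3, 5, 8, 13, 21, 34, 55, 89, 144, 233, 377, 610, 987, 1597, 2584, 4181

4181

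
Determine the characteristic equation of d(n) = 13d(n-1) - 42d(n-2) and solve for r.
Substitute d(n) = rⁿ and divide through by rⁿ⁻²: r² - 13r + 42 = 0
Factor: (r - 6)(r - 7) = 0, so r = 6, 7.
General solution: d(n) = A·6ⁿ + B·7ⁿ

Characteristic: r² - 13r + 42 = 0, Roots: r = 6, 7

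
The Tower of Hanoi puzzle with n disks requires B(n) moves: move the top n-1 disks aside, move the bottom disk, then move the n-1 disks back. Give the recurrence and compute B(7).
Moving n disks = move the top n-1 disks aside (B(n-1) moves) + move the largest disk (1 move) + move the n-1 disks back on top (B(n-1) moves), so B(n) = 2B(n-1) + 1, with B(1) = 1 (a single disk takes one move).
First terms: 1, 3, 7, 15, 31, 63, … — each is one less than a power of 2. Indeed B(n) + 1 = 2(B(n-1) + 1) with B(1) + 1 = 2, so B(n) + 1 = 2ⁿ and B(n) = 2ⁿ - 1.
Hence B(7) = 2^7 - 1 = 128 - 1 = 127.

B(n) = 2B(n-1) + 1, B(1) = 1; B(7) = 127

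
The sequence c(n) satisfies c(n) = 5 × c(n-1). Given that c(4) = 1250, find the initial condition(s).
In general c(n) = 5ⁿ · c(0). At n = 4: c(0) = c(4) / 5^4 = 1250 / 625 = 2.

c(0) = 2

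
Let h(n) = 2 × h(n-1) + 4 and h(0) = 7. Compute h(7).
Computing step by step:
h(0) = 7
h(1) = 2 × 7 + 4 = 18
h(2) = 2 × 18 + 4 = 40
h(3) = 2 × 40 + 4 = 84
h(4) = 2 × 84 + 4 = 172
h(5) = 2 × 172 + 4 = 348
h(6) = 2 × 348 + 4 = 700
h(7) = 2 × 700 + 4 = 1404

1404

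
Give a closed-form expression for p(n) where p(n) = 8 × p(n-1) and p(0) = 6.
Recurrence: p(n) = 8 × p(n-1), initial: p(0) = 6.
Each term is 8 times the previous, so this is geometric with ratio 8. After n steps: p(n) = p(0)·8ⁿ = 6·8ⁿ.

p(n) = 6·8ⁿ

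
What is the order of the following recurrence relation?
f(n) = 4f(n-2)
The order is the largest lag k for which f(n-k) appears. Here the deepest term is f(n-2), so the order is 2.

Order 2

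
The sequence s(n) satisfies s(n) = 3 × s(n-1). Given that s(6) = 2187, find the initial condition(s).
In general s(n) = 3ⁿ · s(0). At n = 6: s(0) = s(6) / 3^6 = 2187 / 729 = 3.

s(0) = 3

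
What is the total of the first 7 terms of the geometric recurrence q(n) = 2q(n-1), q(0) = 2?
Computing the sequence terms: 2, 4, 8, 16, 32, 64, 128
Adding these values together:

254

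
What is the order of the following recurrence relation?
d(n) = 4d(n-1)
The order is the largest lag k for which d(n-k) appears. Here the deepest term is d(n-1), so the order is 1.

Order 1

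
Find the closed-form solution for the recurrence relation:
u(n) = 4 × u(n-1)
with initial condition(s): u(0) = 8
Recurrence: u(n) = 4 × u(n-1), initial: u(0) = 8.
Each term is 4 times the previous, so this is geometric with ratio 4. After n steps: u(n) = u(0)·4ⁿ = 8·4ⁿ.

u(n) = 8·4ⁿ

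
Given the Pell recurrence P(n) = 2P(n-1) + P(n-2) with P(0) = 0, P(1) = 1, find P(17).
Computing the sequence terms:
0, 1, 2, 5, 12, 29, 70, 169, 408, 985, 2378, 5741, 13860, 33461, 80782, 195025, 470832, 1136689

1136689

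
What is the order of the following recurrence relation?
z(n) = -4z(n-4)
The order is the largest lag k for which z(n-k) appears. Here the deepest term is z(n-4), so the order is 4.

Order 4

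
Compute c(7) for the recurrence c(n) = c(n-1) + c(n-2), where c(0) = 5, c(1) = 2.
Computing the sequence terms:
5, 2, 7, 9, 16, 25, 41, 66

66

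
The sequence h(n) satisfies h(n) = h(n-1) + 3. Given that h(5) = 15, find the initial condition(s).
h(5) = h(0) + 5·3, so h(0) = 15 - 15 = 0.

h(0) = 0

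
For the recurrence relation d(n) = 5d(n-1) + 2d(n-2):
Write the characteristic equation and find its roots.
Substitute d(n) = rⁿ and divide through by rⁿ⁻²: r² - 5r - 2 = 0
Discriminant: 5² + 4·2 = 33, not a perfect square, so by the quadratic formula r = (5 ± √33)/2.
General solution: d(n) = A·r₁ⁿ + B·r₂ⁿ where r₁,r₂ = (5 ± √33)/2

Characteristic: r² - 5r - 2 = 0, Roots: r = (5 ± √33)/2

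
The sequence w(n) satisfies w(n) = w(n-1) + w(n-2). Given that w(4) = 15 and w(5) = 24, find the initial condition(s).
Work backwards using w(k) = w(k+2) - w(k+1):
w(3) = w(5) - w(4) = 24 - 15 = 9
w(2) = w(4) - w(3) = 15 - 9 = 6
w(1) = w(3) - w(2) = 9 - 6 = 3
w(0) = w(2) - w(1) = 6 - 3 = 3

w(0) = 3, w(1) = 3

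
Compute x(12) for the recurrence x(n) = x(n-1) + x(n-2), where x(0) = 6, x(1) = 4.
Computing the sequence terms:
6, 4, 10, 14, 24, 38, 62, 100, 162, 262, 424, 686, 1110

1110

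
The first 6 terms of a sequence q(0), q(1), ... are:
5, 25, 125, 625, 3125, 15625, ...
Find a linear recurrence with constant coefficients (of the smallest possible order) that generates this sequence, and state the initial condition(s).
Look for the lowest-order linear relation among consecutive terms.
Observation: each term is 5× the previous.
Check at n=2: 5·25 = 125. ✓

q(n) = 5 × q(n-1), q(0) = 5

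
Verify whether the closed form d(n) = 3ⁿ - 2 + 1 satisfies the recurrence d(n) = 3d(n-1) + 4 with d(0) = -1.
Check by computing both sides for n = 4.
From the recurrence with d(0) = -1:
  d(0) = -1, d(1) = 1, d(2) = 7, d(3) = 25, d(4) = 79
  so the recurrence gives d(4) = 79.
From the proposed closed form d(n) = 3ⁿ - 2 + 1:
  d(4) = 80.
The recurrence gives 79 but the closed form gives 80, so the closed form does not satisfy the recurrence.

No, the closed form is incorrect.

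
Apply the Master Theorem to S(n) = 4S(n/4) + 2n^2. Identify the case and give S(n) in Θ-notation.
Master Theorem template: S(n) = a·S(n/b) + f(n).
Here: a=4, b=4, f(n)=2n^2
Compute log_b(a) = log_4(4) = 1.
f(n) = 2n^2 = Ω(n^(1+ε)) with ε = 1, and the regularity condition holds (a·f(n/b) = (a/b^2)·f(n) with a/b^2 = 4^-1 < 1). Case 3: S(n) = Θ(f(n)) = Θ(n^2).

Case 3: S(n) = Θ(n^2)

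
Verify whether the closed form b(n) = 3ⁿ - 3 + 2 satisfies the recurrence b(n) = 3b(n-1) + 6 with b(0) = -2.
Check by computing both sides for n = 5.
From the recurrence with b(0) = -2:
  b(0) = -2, b(1) = 0, b(2) = 6, b(3) = 24, b(4) = 78, b(5) = 240
  so the recurrence gives b(5) = 240.
From the proposed closed form b(n) = 3ⁿ - 3 + 2:
  b(5) = 242.
The recurrence gives 240 but the closed form gives 242, so the closed form does not satisfy the recurrence.

No, the closed form is incorrect.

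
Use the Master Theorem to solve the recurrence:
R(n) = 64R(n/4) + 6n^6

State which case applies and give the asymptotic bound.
Master Theorem template: R(n) = a·R(n/b) + f(n).
Here: a=64, b=4, f(n)=6n^6
Compute log_b(a) = log_4(64) = 3.
f(n) = 6n^6 = Ω(n^(3+ε)) with ε = 3, and the regularity condition holds (a·f(n/b) = (a/b^6)·f(n) with a/b^6 = 4^-3 < 1). Case 3: R(n) = Θ(f(n)) = Θ(n^6).

Case 3: R(n) = Θ(n^6)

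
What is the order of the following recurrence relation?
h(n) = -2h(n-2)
The order is the largest lag k for which h(n-k) appears. Here the deepest term is h(n-2), so the order is 2.

Order 2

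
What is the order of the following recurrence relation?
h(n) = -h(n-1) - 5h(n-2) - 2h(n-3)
The order is the largest lag k for which h(n-k) appears. Here the deepest term is h(n-3), so the order is 3.

Order 3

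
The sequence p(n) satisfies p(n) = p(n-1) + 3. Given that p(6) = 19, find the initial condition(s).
p(6) = p(0) + 6·3, so p(0) = 19 - 18 = 1.

p(0) = 1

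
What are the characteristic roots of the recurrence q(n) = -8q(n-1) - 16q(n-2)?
Substitute q(n) = rⁿ and divide through by rⁿ⁻²: r² + 8r + 16 = 0
Factor: (r + 4)² = 0, so r = -4 (double root).
General solution: q(n) = (A + Bn)·(-4)ⁿ

Characteristic: r² + 8r + 16 = 0, Roots: r = -4 (double root)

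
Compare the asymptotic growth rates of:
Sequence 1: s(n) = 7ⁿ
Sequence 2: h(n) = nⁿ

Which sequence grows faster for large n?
Comparing growth rates:
Growth-rate hierarchy: log n ≺ any polynomial ≺ any exponential cⁿ (c>1) ≺ n! ≺ nⁿ.
super-exponential nⁿ dominates exponential base 7 asymptotically.

h(n) grows faster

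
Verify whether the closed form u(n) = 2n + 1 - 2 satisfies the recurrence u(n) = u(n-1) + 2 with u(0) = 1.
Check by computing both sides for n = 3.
From the recurrence with u(0) = 1:
  u(0) = 1, u(1) = 3, u(2) = 5, u(3) = 7
  so the recurrence gives u(3) = 7.
From the proposed closed form u(n) = 2n + 1 - 2:
  u(3) = 5.
The recurrence gives 7 but the closed form gives 5, so the closed form does not satisfy the recurrence.

No, the closed form is incorrect.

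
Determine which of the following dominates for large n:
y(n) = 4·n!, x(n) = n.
Comparing growth rates:
Growth-rate hierarchy: log n ≺ any polynomial ≺ any exponential cⁿ (c>1) ≺ n! ≺ nⁿ.
factorial dominates polynomial degree 1 asymptotically.

y(n) grows faster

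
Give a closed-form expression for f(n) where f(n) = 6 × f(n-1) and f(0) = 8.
Recurrence: f(n) = 6 × f(n-1), initial: f(0) = 8.
Each term is 6 times the previous, so this is geometric with ratio 6. After n steps: f(n) = f(0)·6ⁿ = 8·6ⁿ.

f(n) = 8·6ⁿ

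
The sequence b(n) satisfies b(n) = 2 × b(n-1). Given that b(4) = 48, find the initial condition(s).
In general b(n) = 2ⁿ · b(0). At n = 4: b(0) = b(4) / 2^4 = 48 / 16 = 3.

b(0) = 3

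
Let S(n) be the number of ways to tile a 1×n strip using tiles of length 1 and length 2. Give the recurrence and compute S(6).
Condition on the last tile: it has length 1 (leaving a 1×(n-1) strip) or length 2 (leaving a 1×(n-2) strip), so S(n) = S(n-1) + S(n-2) (order-2 linear recurrence).
For 0 ≤ i < 2 only unit tiles fit, so S(i) = 1.
Iterating the recurrence: S(2) = 2, S(3) = 3, S(4) = 5, S(5) = 8, S(6) = 13.

S(n) = S(n-1) + S(n-2), with S(i) = 1 for 0 ≤ i < 2; S(6) = 13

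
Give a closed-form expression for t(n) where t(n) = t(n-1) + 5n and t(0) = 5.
Recurrence: t(n) = t(n-1) + 5n, initial: t(0) = 5.
Telescoping: t(n) = t(0) + 5·Σᵢ₌₁ⁿ i = 5 + 5·n(n+1)/2.

t(n) = 5·n(n+1)/2 + 5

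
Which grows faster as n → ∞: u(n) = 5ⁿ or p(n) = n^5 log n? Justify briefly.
Comparing growth rates:
Growth-rate hierarchy: log n ≺ any polynomial ≺ any exponential cⁿ (c>1) ≺ n! ≺ nⁿ.
exponential base 5 dominates polynomial degree 5 (with log factor) asymptotically.

u(n) grows faster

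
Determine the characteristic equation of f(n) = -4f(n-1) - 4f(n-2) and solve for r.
Substitute f(n) = rⁿ and divide through by rⁿ⁻²: r² + 4r + 4 = 0
Factor: (r + 2)² = 0, so r = -2 (double root).
General solution: f(n) = (A + Bn)·(-2)ⁿ

Characteristic: r² + 4r + 4 = 0, Roots: r = -2 (double root)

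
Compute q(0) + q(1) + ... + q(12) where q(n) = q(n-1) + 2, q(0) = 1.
Computing the sequence terms: 1, 3, 5, 7, 9, 11, 13, 15, 17, 19, 21, 23, 25
Adding these values together:

169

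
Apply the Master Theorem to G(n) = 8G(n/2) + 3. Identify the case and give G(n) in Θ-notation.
Master Theorem template: G(n) = a·G(n/b) + f(n).
Here: a=8, b=2, f(n)=3
Compute log_b(a) = log_2(8) = 3.
f(n) = 3 = O(n^(3-ε)) with ε = 3. Case 1: G(n) = Θ(n^log_b(a)) = Θ(n^3).

Case 1: G(n) = Θ(n^3)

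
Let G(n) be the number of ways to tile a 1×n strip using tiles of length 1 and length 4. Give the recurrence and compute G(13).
Condition on the last tile: it has length 1 (leaving a 1×(n-1) strip) or length 4 (leaving a 1×(n-4) strip), so G(n) = G(n-1) + G(n-4) (order-4 linear recurrence).
For 0 ≤ i < 4 only unit tiles fit, so G(i) = 1.
Iterating the recurrence: G(4) = 2, G(5) = 3, G(6) = 4, G(7) = 5, G(8) = 7, G(9) = 10, G(10) = 14, G(11) = 19, G(12) = 26, G(13) = 36.

G(n) = G(n-1) + G(n-4), with G(i) = 1 for 0 ≤ i < 4; G(13) = 36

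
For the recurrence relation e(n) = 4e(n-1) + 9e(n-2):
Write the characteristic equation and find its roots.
Substitute e(n) = rⁿ and divide through by rⁿ⁻²: r² - 4r - 9 = 0
Discriminant: 4² + 4·9 = 52, not a perfect square, so by the quadratic formula r = (4 ± √52)/2.
General solution: e(n) = A·r₁ⁿ + B·r₂ⁿ where r₁,r₂ = (4 ± √52)/2

Characteristic: r² - 4r - 9 = 0, Roots: r = (4 ± √52)/2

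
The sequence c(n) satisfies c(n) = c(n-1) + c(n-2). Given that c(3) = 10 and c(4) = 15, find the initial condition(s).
Work backwards using c(k) = c(k+2) - c(k+1):
c(2) = c(4) - c(3) = 15 - 10 = 5
c(1) = c(3) - c(2) = 10 - 5 = 5
c(0) = c(2) - c(1) = 5 - 5 = 0

c(0) = 0, c(1) = 5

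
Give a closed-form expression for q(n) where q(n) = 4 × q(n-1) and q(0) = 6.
Recurrence: q(n) = 4 × q(n-1), initial: q(0) = 6.
Each term is 4 times the previous, so this is geometric with ratio 4. After n steps: q(n) = q(0)·4ⁿ = 6·4ⁿ.

q(n) = 6·4ⁿ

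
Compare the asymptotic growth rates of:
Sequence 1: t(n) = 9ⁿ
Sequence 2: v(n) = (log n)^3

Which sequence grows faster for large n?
Comparing growth rates:
Growth-rate hierarchy: log n ≺ any polynomial ≺ any exponential cⁿ (c>1) ≺ n! ≺ nⁿ.
exponential base 9 dominates polylogarithmic (log n)^3 asymptotically.

t(n) grows faster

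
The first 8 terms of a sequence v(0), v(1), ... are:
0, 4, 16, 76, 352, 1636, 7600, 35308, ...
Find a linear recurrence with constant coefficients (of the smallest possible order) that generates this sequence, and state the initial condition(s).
Look for the lowest-order linear relation among consecutive terms.
Observation: v(n) - 4·v(n-1) - (3)·v(n-2) = 0 holds for the shown terms, and no order-1 relation v(n) = α·v(n-1) + β fits.
Check at n=3: 4·16 + (3)·4 = 76. ✓

v(n) = 4v(n-1) + 3v(n-2), v(0) = 0, v(1) = 4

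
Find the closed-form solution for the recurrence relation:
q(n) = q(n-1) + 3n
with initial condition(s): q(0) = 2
Recurrence: q(n) = q(n-1) + 3n, initial: q(0) = 2.
Telescoping: q(n) = q(0) + 3·Σᵢ₌₁ⁿ i = 2 + 3·n(n+1)/2.

q(n) = 3·n(n+1)/2 + 2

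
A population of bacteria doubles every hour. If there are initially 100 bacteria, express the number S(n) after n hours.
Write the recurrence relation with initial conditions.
Each hour multiplies the count by 2, so the count after n hours depends only on the count after n-1 hours: S(n) = 2 × S(n-1). The starting count gives S(0) = 100.
Unrolling n times gives the closed form S(n) = 100 × 2ⁿ.

S(n) = 2 × S(n-1), S(0) = 100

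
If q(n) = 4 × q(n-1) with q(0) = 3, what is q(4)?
Computing step by step:
q(0) = 3
q(1) = 4 × 3 = 12
q(2) = 4 × 12 = 48
q(3) = 4 × 48 = 192
q(4) = 4 × 192 = 768

768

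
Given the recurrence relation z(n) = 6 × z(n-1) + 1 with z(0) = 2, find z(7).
Computing step by step:
z(0) = 2
z(1) = 6 × 2 + 1 = 13
z(2) = 6 × 13 + 1 = 79
z(3) = 6 × 79 + 1 = 475
z(4) = 6 × 475 + 1 = 2851
z(5) = 6 × 2851 + 1 = 17107
z(6) = 6 × 17107 + 1 = 102643
z(7) = 6 × 102643 + 1 = 615859

615859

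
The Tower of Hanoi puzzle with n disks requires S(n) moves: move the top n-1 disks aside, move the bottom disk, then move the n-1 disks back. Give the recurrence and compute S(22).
Moving n disks = move the top n-1 disks aside (S(n-1) moves) + move the largest disk (1 move) + move the n-1 disks back on top (S(n-1) moves), so S(n) = 2S(n-1) + 1, with S(1) = 1 (a single disk takes one move).
First terms: 1, 3, 7, 15, 31, 63, … — each is one less than a power of 2. Indeed S(n) + 1 = 2(S(n-1) + 1) with S(1) + 1 = 2, so S(n) + 1 = 2ⁿ and S(n) = 2ⁿ - 1.
Hence S(22) = 2^22 - 1 = 4194304 - 1 = 4194303.

S(n) = 2S(n-1) + 1, S(1) = 1; S(22) = 4194303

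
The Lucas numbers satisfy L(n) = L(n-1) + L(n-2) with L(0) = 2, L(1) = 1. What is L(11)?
Computing the sequence terms:
2, 1, 3, 4, 7, 11, 18, 29, 47, 76, 123, 199

199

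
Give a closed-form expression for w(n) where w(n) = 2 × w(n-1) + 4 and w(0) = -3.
Recurrence: w(n) = 2 × w(n-1) + 4, initial: w(0) = -3.
Try w(n) = A·2ⁿ + C. Substituting: A·2ⁿ + C = 2(A·2ⁿ⁻¹ + C) + 4 = A·2ⁿ + 2C + 4, so C = 2C + 4, giving C = -4. Then w(0) = A - 4 = -3 gives A = 1.

w(n) = 2ⁿ - 4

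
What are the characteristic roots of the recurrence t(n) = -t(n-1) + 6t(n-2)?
Substitute t(n) = rⁿ and divide through by rⁿ⁻²: r² + r - 6 = 0
Factor: (r - 2)(r + 3) = 0, so r = 2, -3.
General solution: t(n) = A·2ⁿ + B·(-3)ⁿ

Characteristic: r² + r - 6 = 0, Roots: r = 2, -3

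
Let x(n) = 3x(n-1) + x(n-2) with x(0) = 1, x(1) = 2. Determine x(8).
Computing the sequence terms:
1, 2, 7, 23, 76, 251, 829, 2738, 9043

9043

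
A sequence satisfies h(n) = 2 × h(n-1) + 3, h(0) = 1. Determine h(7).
Computing step by step:
h(0) = 1
h(1) = 2 × 1 + 3 = 5
h(2) = 2 × 5 + 3 = 13
h(3) = 2 × 13 + 3 = 29
h(4) = 2 × 29 + 3 = 61
h(5) = 2 × 61 + 3 = 125
h(6) = 2 × 125 + 3 = 253
h(7) = 2 × 253 + 3 = 509

509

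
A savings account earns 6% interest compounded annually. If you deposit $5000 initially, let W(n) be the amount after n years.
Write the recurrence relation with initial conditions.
Each year the balance grows by 6%, i.e. is multiplied by 1 + 6/100 = 1.06, so W(n) = 1.06 × W(n-1). The initial deposit gives W(0) = 5000.
Unrolling gives the closed form W(n) = 5000 × (1.06)ⁿ.

W(n) = 1.06 × W(n-1), W(0) = 5000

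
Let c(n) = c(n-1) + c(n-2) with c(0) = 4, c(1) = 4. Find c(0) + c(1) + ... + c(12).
Computing the sequence terms: 4, 4, 8, 12, 20, 32, 52, 84, 136, 220, 356, 576, 932
Adding these values together:

2436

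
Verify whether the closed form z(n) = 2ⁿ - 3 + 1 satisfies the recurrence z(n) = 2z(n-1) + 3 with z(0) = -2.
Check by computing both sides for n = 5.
From the recurrence with z(0) = -2:
  z(0) = -2, z(1) = -1, z(2) = 1, z(3) = 5, z(4) = 13, z(5) = 29
  so the recurrence gives z(5) = 29.
From the proposed closed form z(n) = 2ⁿ - 3 + 1:
  z(5) = 30.
The recurrence gives 29 but the closed form gives 30, so the closed form does not satisfy the recurrence.

No, the closed form is incorrect.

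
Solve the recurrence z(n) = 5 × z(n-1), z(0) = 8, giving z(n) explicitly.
Recurrence: z(n) = 5 × z(n-1), initial: z(0) = 8.
Each term is 5 times the previous, so this is geometric with ratio 5. After n steps: z(n) = z(0)·5ⁿ = 8·5ⁿ.

z(n) = 8·5ⁿ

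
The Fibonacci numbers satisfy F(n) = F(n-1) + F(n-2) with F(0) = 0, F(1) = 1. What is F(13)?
Computing the sequence terms:
0, 1, 1, 2, 3, 5, 8, 13, 21, 34, 55, 89, 144, 233

233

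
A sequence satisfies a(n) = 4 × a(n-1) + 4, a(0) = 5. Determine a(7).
Computing step by step:
a(0) = 5
a(1) = 4 × 5 + 4 = 24
a(2) = 4 × 24 + 4 = 100
a(3) = 4 × 100 + 4 = 404
a(4) = 4 × 404 + 4 = 1620
a(5) = 4 × 1620 + 4 = 6484
a(6) = 4 × 6484 + 4 = 25940
a(7) = 4 × 25940 + 4 = 103764

103764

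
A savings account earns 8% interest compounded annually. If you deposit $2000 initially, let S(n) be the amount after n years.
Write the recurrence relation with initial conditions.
Each year the balance grows by 8%, i.e. is multiplied by 1 + 8/100 = 1.08, so S(n) = 1.08 × S(n-1). The initial deposit gives S(0) = 2000.
Unrolling gives the closed form S(n) = 2000 × (1.08)ⁿ.

S(n) = 1.08 × S(n-1), S(0) = 2000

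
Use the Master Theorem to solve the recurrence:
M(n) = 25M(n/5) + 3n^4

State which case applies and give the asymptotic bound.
Master Theorem template: M(n) = a·M(n/b) + f(n).
Here: a=25, b=5, f(n)=3n^4
Compute log_b(a) = log_5(25) = 2.
f(n) = 3n^4 = Ω(n^(2+ε)) with ε = 2, and the regularity condition holds (a·f(n/b) = (a/b^4)·f(n) with a/b^4 = 5^-2 < 1). Case 3: M(n) = Θ(f(n)) = Θ(n^4).

Case 3: M(n) = Θ(n^4)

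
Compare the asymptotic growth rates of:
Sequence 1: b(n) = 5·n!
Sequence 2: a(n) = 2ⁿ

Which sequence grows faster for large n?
Comparing growth rates:
Growth-rate hierarchy: log n ≺ any polynomial ≺ any exponential cⁿ (c>1) ≺ n! ≺ nⁿ.
factorial dominates exponential base 2 asymptotically.

b(n) grows faster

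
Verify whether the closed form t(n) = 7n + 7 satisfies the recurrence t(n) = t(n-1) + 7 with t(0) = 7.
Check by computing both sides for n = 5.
From the recurrence with t(0) = 7:
  t(0) = 7, t(1) = 14, t(2) = 21, t(3) = 28, t(4) = 35, t(5) = 42
  so the recurrence gives t(5) = 42.
From the proposed closed form t(n) = 7n + 7:
  t(5) = 42.
Both sides give 42 at n = 5, and the initial condition(s) match, so the closed form is consistent.

Yes, the closed form is correct.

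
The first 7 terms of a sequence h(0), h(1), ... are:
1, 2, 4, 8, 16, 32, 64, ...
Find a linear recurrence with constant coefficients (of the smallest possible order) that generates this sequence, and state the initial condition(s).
Look for the lowest-order linear relation among consecutive terms.
Observation: each term is 2× the previous.
Check at n=2: 2·2 = 4. ✓

h(n) = 2 × h(n-1), h(0) = 1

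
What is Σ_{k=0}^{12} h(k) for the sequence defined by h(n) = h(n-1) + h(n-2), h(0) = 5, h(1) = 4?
Computing the sequence terms: 5, 4, 9, 13, 22, 35, 57, 92, 149, 241, 390, 631, 1021
Adding these values together:

2669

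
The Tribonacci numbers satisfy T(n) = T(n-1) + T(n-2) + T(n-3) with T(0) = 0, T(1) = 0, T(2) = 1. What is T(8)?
Computing the sequence terms:
0, 0, 1, 1, 2, 4, 7, 13, 24

24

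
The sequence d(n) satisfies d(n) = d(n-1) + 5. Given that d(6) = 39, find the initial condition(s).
d(6) = d(0) + 6·5, so d(0) = 39 - 30 = 9.

d(0) = 9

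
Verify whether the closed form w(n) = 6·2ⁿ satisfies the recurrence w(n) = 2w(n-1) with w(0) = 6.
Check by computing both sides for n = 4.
From the recurrence with w(0) = 6:
  w(0) = 6, w(1) = 12, w(2) = 24, w(3) = 48, w(4) = 96
  so the recurrence gives w(4) = 96.
From the proposed closed form w(n) = 6·2ⁿ:
  w(4) = 96.
Both sides give 96 at n = 4, and the initial condition(s) match, so the closed form is consistent.

Yes, the closed form is correct.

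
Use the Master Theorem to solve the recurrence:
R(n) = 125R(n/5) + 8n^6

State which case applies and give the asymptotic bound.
Master Theorem template: R(n) = a·R(n/b) + f(n).
Here: a=125, b=5, f(n)=8n^6
Compute log_b(a) = log_5(125) = 3.
f(n) = 8n^6 = Ω(n^(3+ε)) with ε = 3, and the regularity condition holds (a·f(n/b) = (a/b^6)·f(n) with a/b^6 = 5^-3 < 1). Case 3: R(n) = Θ(f(n)) = Θ(n^6).

Case 3: R(n) = Θ(n^6)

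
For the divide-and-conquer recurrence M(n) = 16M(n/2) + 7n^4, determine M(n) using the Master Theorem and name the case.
Master Theorem template: M(n) = a·M(n/b) + f(n).
Here: a=16, b=2, f(n)=7n^4
Compute log_b(a) = log_2(16) = 4.
f(n) = 7n^4 = Θ(n^4). Case 2: M(n) = Θ(n^4 log n).

Case 2: M(n) = Θ(n^4 log n)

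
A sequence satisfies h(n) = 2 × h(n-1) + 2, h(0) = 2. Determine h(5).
Computing step by step:
h(0) = 2
h(1) = 2 × 2 + 2 = 6
h(2) = 2 × 6 + 2 = 14
h(3) = 2 × 14 + 2 = 30
h(4) = 2 × 30 + 2 = 62
h(5) = 2 × 62 + 2 = 126

126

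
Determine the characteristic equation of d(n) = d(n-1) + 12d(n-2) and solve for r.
Substitute d(n) = rⁿ and divide through by rⁿ⁻²: r² - r - 12 = 0
Factor: (r + 3)(r - 4) = 0, so r = -3, 4.
General solution: d(n) = A·(-3)ⁿ + B·4ⁿ

Characteristic: r² - r - 12 = 0, Roots: r = -3, 4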